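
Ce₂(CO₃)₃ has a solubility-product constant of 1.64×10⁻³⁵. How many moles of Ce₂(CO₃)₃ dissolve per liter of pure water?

4.33×10⁻⁸ M

Ce₂(CO₃)₃(s) ⇌ 2 Ce³⁺(aq) + 3 CO₃²⁻(aq)
If s mol/L of Ce₂(CO₃)₃ dissolves, [Ce³⁺] = 2s and [CO₃²⁻] = 3s.
Ksp = [Ce³⁺]^2[CO₃²⁻]^3 = (2s)^2 · (3s)^3 = 108s^5
108s^5 = 1.64×10⁻³⁵  ⇒  s^5 = 1.52×10⁻³⁷
s = (1.52×10⁻³⁷)^(1/5) = 4.33×10⁻⁸ mol/L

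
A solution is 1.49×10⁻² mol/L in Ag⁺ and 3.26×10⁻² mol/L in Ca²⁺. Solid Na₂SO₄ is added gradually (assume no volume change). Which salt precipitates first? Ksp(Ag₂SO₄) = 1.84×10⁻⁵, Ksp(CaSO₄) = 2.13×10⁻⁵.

CaSO₄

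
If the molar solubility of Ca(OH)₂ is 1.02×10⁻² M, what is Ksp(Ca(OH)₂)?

Ksp = 4.24×10⁻⁶

Ca(OH)₂(s) ⇌ Ca²⁺(aq) + 2 OH⁻(aq)
With molar solubility s: [Ca²⁺] = s, [OH⁻] = 2s.
Ksp = [Ca²⁺][OH⁻]^2 = s · (2s)^2 = 4s^3
Ksp = 4 × (1.02×10⁻²)^3 = 4.24×10⁻⁶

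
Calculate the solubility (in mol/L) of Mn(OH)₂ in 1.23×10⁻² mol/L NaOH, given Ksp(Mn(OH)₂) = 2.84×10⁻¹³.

1.88×10⁻⁹ M

Mn(OH)₂(s) ⇌ Mn²⁺(aq) + 2 OH⁻(aq)
Let s be the solubility of Mn(OH)₂ here. The common ion gives [OH⁻] ≈ 1.23×10⁻² mol/L, and [Mn²⁺] = s.
Ksp = [Mn²⁺][OH⁻]^2 = s(1.23×10⁻²)^2
s = 2.84×10⁻¹³ / (1.23×10⁻²)^2 = 1.88×10⁻⁹
s = 1.88×10⁻⁹ mol/L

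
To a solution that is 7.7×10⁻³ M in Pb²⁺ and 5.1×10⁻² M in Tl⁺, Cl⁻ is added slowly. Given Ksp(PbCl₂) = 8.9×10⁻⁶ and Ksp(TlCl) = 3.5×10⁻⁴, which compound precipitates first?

A salt starts to precipitate once the ion product Q reaches its Ksp.
For PbCl₂: [Cl⁻] = (Ksp/[Pb²⁺])^(1/2) = 3.4×10⁻² M
For TlCl: [Cl⁻] = (Ksp/[Tl⁺]) = 6.9×10⁻³ M
Since TlCl needs less Cl⁻ to reach saturation, it precipitates first.

TlCl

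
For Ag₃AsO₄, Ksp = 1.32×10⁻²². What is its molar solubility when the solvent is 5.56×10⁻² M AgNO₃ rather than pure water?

7.68×10⁻¹⁹ M

Ag₃AsO₄(s) ⇌ 3 Ag⁺(aq) + AsO₄³⁻(aq)
Let s be the solubility of Ag₃AsO₄ here. The common ion gives [Ag⁺] ≈ 5.56×10⁻² M, and [AsO₄³⁻] = s.
Ksp = [Ag⁺]^3[AsO₄³⁻] = (5.56×10⁻²)^3s
s = 1.32×10⁻²² / (5.56×10⁻²)^3 = 7.68×10⁻¹⁹
s = 7.68×10⁻¹⁹ M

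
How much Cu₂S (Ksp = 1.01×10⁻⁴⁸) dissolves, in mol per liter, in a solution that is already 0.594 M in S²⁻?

6.52×10⁻²⁵ M

Cu₂S(s) ⇌ 2 Cu⁺(aq) + S²⁻(aq)
S²⁻ is already present at 0.594 M. If s mol/L of Cu₂S dissolves, [Cu⁺] = 2s while [S²⁻] ≈ 0.594 M.
Ksp = [Cu⁺]^2[S²⁻] = (2s)^2(0.594)
(2s)^2 = 1.01×10⁻⁴⁸ / (0.594) = 1.70×10⁻⁴⁸
s = 6.52×10⁻²⁵ M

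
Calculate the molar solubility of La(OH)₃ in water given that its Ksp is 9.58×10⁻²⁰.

7.72×10⁻⁶ M

La(OH)₃(s) ⇌ La³⁺(aq) + 3 OH⁻(aq)
Let s be the molar solubility. Then [La³⁺] = s and [OH⁻] = 3s.
Ksp = [La³⁺][OH⁻]^3 = s · (3s)^3 = 27s^4
27s^4 = 9.58×10⁻²⁰  ⇒  s^4 = 3.55×10⁻²¹
s = 7.72×10⁻⁶ M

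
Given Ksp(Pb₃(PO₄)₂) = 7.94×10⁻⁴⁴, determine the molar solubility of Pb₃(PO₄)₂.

9.40×10⁻¹⁰ M

Pb₃(PO₄)₂(s) ⇌ 3 Pb²⁺(aq) + 2 PO₄³⁻(aq)
For each mole of Pb₃(PO₄)₂ that dissolves per liter, [Pb²⁺] = 3s and [PO₄³⁻] = 2s; let s denote this solubility.
Ksp = [Pb²⁺]^3[PO₄³⁻]^2 = (3s)^3 · (2s)^2 = 108s^5
108s^5 = 7.94×10⁻⁴⁴  ⇒  s^5 = 7.35×10⁻⁴⁶
s = 9.40×10⁻¹⁰ mol/L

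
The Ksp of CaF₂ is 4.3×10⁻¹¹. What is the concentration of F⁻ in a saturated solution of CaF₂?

4.4×10⁻⁴ M

CaF₂(s) ⇌ Ca²⁺(aq) + 2 F⁻(aq)
If s mol/L of CaF₂ dissolves, [Ca²⁺] = s and [F⁻] = 2s.
Ksp = [Ca²⁺][F⁻]^2 = s · (2s)^2 = 4s^3 = 4.3×10⁻¹¹
s = 2.2×10⁻⁴ mol/L
[F⁻] = 2s = 4.4×10⁻⁴ mol/L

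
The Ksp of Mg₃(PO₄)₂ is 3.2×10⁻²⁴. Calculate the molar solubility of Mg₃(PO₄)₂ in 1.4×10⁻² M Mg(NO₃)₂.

Mg₃(PO₄)₂(s) ⇌ 3 Mg²⁺(aq) + 2 PO₄³⁻(aq)
With Mg²⁺ already at 1.4×10⁻² M and s small, take [Mg²⁺] ≈ 1.4×10⁻² M and [PO₄³⁻] = 2s.
Ksp = [Mg²⁺]^3[PO₄³⁻]^2 = (1.4×10⁻²)^3(2s)^2
(2s)^2 = 3.2×10⁻²⁴ / (1.4×10⁻²)^3 = 1.2×10⁻¹⁸
s = 5.4×10⁻¹⁰ M

5.4×10⁻¹⁰ M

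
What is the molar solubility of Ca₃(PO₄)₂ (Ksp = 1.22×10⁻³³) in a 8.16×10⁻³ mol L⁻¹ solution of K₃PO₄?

8.79×10⁻¹¹ M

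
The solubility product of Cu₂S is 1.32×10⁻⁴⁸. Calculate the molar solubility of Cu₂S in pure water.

Cu₂S(s) ⇌ 2 Cu⁺(aq) + S²⁻(aq)
With molar solubility s: [Cu⁺] = 2s, [S²⁻] = s.
Ksp = [Cu⁺]^2[S²⁻] = (2s)^2 · s = 4s^3
4s^3 = 1.32×10⁻⁴⁸  ⇒  s^3 = 3.30×10⁻⁴⁹
s = 6.91×10⁻¹⁷ M

6.91×10⁻¹⁷ M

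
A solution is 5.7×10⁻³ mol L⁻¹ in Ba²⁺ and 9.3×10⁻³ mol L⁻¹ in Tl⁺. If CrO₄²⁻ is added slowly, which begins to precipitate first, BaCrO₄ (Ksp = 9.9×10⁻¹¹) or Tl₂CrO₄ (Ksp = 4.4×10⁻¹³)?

Tl₂CrO₄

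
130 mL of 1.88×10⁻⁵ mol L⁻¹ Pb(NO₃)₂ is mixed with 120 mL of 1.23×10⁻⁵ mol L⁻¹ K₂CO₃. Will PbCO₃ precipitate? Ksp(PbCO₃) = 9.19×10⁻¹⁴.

Yes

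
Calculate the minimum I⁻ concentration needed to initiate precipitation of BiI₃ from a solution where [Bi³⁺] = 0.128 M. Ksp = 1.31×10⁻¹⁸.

2.17×10⁻⁶ M

Precipitation begins when Q = Ksp.
BiI₃(s) ⇌ Bi³⁺(aq) + 3 I⁻(aq)
Ksp = [Bi³⁺][I⁻]^3 = [I⁻]^3(0.128)
[I⁻]^3 = 1.31×10⁻¹⁸ / (0.128) = 1.02×10⁻¹⁷
[I⁻] = 2.17×10⁻⁶ M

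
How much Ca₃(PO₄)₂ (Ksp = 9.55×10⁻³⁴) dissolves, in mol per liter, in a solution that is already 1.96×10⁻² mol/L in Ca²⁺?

5.63×10⁻¹⁵ M

Ca₃(PO₄)₂(s) ⇌ 3 Ca²⁺(aq) + 2 PO₄³⁻(aq)
With Ca²⁺ already at 1.96×10⁻² mol/L and s small, take [Ca²⁺] ≈ 1.96×10⁻² mol/L and [PO₄³⁻] = 2s.
Ksp = [Ca²⁺]^3[PO₄³⁻]^2 = (1.96×10⁻²)^3(2s)^2
(2s)^2 = 9.55×10⁻³⁴ / (1.96×10⁻²)^3 = 1.27×10⁻²⁸
s = 5.63×10⁻¹⁵ mol/L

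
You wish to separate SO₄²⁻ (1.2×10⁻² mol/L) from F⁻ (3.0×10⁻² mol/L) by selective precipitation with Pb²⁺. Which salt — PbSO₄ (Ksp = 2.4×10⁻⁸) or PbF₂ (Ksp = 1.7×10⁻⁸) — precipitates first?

PbSO₄

A salt starts to precipitate once the ion product Q reaches its Ksp.
For PbSO₄: [Pb²⁺] = (Ksp/[SO₄²⁻]) = 2.0×10⁻⁶ mol/L
For PbF₂: [Pb²⁺] = (Ksp/[F⁻]^2) = 1.9×10⁻⁵ mol/L
PbSO₄ requires the lower [Pb²⁺], so it precipitates first.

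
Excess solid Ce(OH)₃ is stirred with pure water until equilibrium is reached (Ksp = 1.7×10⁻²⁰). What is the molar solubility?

Ce(OH)₃(s) ⇌ Ce³⁺(aq) + 3 OH⁻(aq)
If s mol/L of Ce(OH)₃ dissolves, [Ce³⁺] = s and [OH⁻] = 3s.
Ksp = [Ce³⁺][OH⁻]^3 = s · (3s)^3 = 27s^4
27s^4 = 1.7×10⁻²⁰  ⇒  s^4 = 6.3×10⁻²²
s = 5.0×10⁻⁶ M

5.0×10⁻⁶ M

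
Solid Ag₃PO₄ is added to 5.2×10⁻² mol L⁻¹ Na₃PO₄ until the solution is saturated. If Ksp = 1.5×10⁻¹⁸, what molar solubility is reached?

1.0×10⁻⁶ M

Ag₃PO₄(s) ⇌ 3 Ag⁺(aq) + PO₄³⁻(aq)
Let s be the solubility of Ag₃PO₄ here. The common ion gives [PO₄³⁻] ≈ 5.2×10⁻² mol L⁻¹, and [Ag⁺] = 3s.
Ksp = [Ag⁺]^3[PO₄³⁻] = (3s)^3(5.2×10⁻²)
(3s)^3 = 1.5×10⁻¹⁸ / (5.2×10⁻²) = 2.9×10⁻¹⁷
s = 1.0×10⁻⁶ mol L⁻¹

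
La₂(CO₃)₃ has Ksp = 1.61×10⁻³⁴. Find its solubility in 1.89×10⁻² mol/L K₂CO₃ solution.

2.44×10⁻¹⁵ M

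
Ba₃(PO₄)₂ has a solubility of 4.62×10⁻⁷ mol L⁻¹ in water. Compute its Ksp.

Ksp = 2.27×10⁻³⁰

Ba₃(PO₄)₂(s) ⇌ 3 Ba²⁺(aq) + 2 PO₄³⁻(aq)
For each mole of Ba₃(PO₄)₂ that dissolves per liter, [Ba²⁺] = 3s and [PO₄³⁻] = 2s; let s denote this solubility.
Ksp = [Ba²⁺]^3[PO₄³⁻]^2 = (3s)^3 · (2s)^2 = 108s^5
Ksp = 108 × (4.62×10⁻⁷)^5 = 2.27×10⁻³⁰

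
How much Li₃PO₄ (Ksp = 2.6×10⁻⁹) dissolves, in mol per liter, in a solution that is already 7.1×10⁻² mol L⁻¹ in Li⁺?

Li₃PO₄(s) ⇌ 3 Li⁺(aq) + PO₄³⁻(aq)
Let s be the solubility of Li₃PO₄ here. The common ion gives [Li⁺] ≈ 7.1×10⁻² mol L⁻¹, and [PO₄³⁻] = s.
Ksp = [Li⁺]^3[PO₄³⁻] = (7.1×10⁻²)^3s
s = 2.6×10⁻⁹ / (7.1×10⁻²)^3 = 7.3×10⁻⁶
s = 7.3×10⁻⁶ mol L⁻¹

7.3×10⁻⁶ M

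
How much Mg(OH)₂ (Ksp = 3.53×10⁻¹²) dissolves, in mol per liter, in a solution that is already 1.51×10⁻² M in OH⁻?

Mg(OH)₂(s) ⇌ Mg²⁺(aq) + 2 OH⁻(aq)
OH⁻ is already present at 1.51×10⁻² M. If s mol/L of Mg(OH)₂ dissolves, [Mg²⁺] = s while [OH⁻] ≈ 1.51×10⁻² M.
Ksp = [Mg²⁺][OH⁻]^2 = s(1.51×10⁻²)^2
s = 3.53×10⁻¹² / (1.51×10⁻²)^2 = 1.55×10⁻⁸
s = 1.55×10⁻⁸ M

1.55×10⁻⁸ M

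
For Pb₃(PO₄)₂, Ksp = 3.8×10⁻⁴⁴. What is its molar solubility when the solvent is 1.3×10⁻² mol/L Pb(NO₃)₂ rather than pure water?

6.6×10⁻²⁰ M

Pb₃(PO₄)₂(s) ⇌ 3 Pb²⁺(aq) + 2 PO₄³⁻(aq)
Pb²⁺ is already present at 1.3×10⁻² mol/L. If s mol/L of Pb₃(PO₄)₂ dissolves, [PO₄³⁻] = 2s while [Pb²⁺] ≈ 1.3×10⁻² mol/L.
Ksp = [Pb²⁺]^3[PO₄³⁻]^2 = (1.3×10⁻²)^3(2s)^2
(2s)^2 = 3.8×10⁻⁴⁴ / (1.3×10⁻²)^3 = 1.7×10⁻³⁸
s = 6.6×10⁻²⁰ mol/L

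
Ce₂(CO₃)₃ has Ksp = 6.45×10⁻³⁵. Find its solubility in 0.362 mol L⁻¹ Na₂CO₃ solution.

1.84×10⁻¹⁷ M

Ce₂(CO₃)₃(s) ⇌ 2 Ce³⁺(aq) + 3 CO₃²⁻(aq)
CO₃²⁻ is already present at 0.362 mol L⁻¹. If s mol/L of Ce₂(CO₃)₃ dissolves, [Ce³⁺] = 2s while [CO₃²⁻] ≈ 0.362 mol L⁻¹.
Ksp = [Ce³⁺]^2[CO₃²⁻]^3 = (2s)^2(0.362)^3
(2s)^2 = 6.45×10⁻³⁵ / (0.362)^3 = 1.36×10⁻³³
s = 1.84×10⁻¹⁷ mol L⁻¹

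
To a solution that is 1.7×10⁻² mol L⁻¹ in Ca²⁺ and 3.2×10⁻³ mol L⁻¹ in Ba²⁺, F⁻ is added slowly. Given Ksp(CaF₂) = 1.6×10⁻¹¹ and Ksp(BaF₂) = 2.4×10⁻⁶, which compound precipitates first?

A salt starts to precipitate once the ion product Q reaches its Ksp.
For CaF₂: [F⁻] = (Ksp/[Ca²⁺])^(1/2) = 3.1×10⁻⁵ mol L⁻¹
For BaF₂: [F⁻] = (Ksp/[Ba²⁺])^(1/2) = 2.7×10⁻² mol L⁻¹
The smaller threshold [F⁻] is reached first, so CaF₂ precipitates first.

CaF₂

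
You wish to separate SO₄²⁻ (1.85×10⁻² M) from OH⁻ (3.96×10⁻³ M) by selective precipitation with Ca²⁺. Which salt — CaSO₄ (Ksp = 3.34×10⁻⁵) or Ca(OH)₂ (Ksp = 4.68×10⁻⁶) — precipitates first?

Precipitation begins when Q = Ksp.
For CaSO₄: [Ca²⁺] = (Ksp/[SO₄²⁻]) = 1.81×10⁻³ M
For Ca(OH)₂: [Ca²⁺] = (Ksp/[OH⁻]^2) = 0.298 M
CaSO₄ requires the lower [Ca²⁺], so it precipitates first.

CaSO₄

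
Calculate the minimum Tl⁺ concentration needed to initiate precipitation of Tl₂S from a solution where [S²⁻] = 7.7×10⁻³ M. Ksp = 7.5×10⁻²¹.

9.9×10⁻¹⁰ M

Each salt precipitates once Q = Ksp for that salt.
Tl₂S(s) ⇌ 2 Tl⁺(aq) + S²⁻(aq)
Ksp = [Tl⁺]^2[S²⁻] = [Tl⁺]^2(7.7×10⁻³)
[Tl⁺]^2 = 7.5×10⁻²¹ / (7.7×10⁻³) = 9.7×10⁻¹⁹
[Tl⁺] = 9.9×10⁻¹⁰ M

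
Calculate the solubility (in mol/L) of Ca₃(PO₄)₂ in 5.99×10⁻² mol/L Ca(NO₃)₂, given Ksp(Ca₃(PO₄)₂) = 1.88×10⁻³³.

Ca₃(PO₄)₂(s) ⇌ 3 Ca²⁺(aq) + 2 PO₄³⁻(aq)
Ca²⁺ is already present at 5.99×10⁻² mol/L. If s mol/L of Ca₃(PO₄)₂ dissolves, [PO₄³⁻] = 2s while [Ca²⁺] ≈ 5.99×10⁻² mol/L.
Ksp = [Ca²⁺]^3[PO₄³⁻]^2 = (5.99×10⁻²)^3(2s)^2
(2s)^2 = 1.88×10⁻³³ / (5.99×10⁻²)^3 = 8.75×10⁻³⁰
s = 1.48×10⁻¹⁵ mol/L

1.48×10⁻¹⁵ M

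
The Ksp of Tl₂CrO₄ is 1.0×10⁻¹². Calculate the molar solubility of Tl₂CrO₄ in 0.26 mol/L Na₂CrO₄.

9.8×10⁻⁷ M

Tl₂CrO₄(s) ⇌ 2 Tl⁺(aq) + CrO₄²⁻(aq)
Let s be the solubility of Tl₂CrO₄ here. The common ion gives [CrO₄²⁻] ≈ 0.26 mol/L, and [Tl⁺] = 2s.
Ksp = [Tl⁺]^2[CrO₄²⁻] = (2s)^2(0.26)
(2s)^2 = 1.0×10⁻¹² / (0.26) = 3.8×10⁻¹²
s = 9.8×10⁻⁷ mol/L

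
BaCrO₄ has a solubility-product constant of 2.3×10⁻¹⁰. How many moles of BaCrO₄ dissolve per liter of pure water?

1.5×10⁻⁵ M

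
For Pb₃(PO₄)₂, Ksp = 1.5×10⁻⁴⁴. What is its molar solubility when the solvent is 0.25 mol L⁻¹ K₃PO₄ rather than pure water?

Pb₃(PO₄)₂(s) ⇌ 3 Pb²⁺(aq) + 2 PO₄³⁻(aq)
With PO₄³⁻ already at 0.25 mol L⁻¹ and s small, take [PO₄³⁻] ≈ 0.25 mol L⁻¹ and [Pb²⁺] = 3s.
Ksp = [Pb²⁺]^3[PO₄³⁻]^2 = (3s)^3(0.25)^2
(3s)^3 = 1.5×10⁻⁴⁴ / (0.25)^2 = 2.4×10⁻⁴³
s = 2.1×10⁻¹⁵ mol L⁻¹

2.1×10⁻¹⁵ M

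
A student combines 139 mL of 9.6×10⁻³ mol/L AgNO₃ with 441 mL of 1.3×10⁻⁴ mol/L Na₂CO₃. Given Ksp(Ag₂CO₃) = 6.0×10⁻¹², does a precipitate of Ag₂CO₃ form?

The combined volume is 580 mL.
[Ag⁺] = (9.6×10⁻³)(139)/580 = 2.3×10⁻³ mol/L
[CO₃²⁻] = (1.3×10⁻⁴)(441)/580 = 9.9×10⁻⁵ mol/L
Q = [Ag⁺]^2[CO₃²⁻] = 5.2×10⁻¹⁰
Because Q > Ksp (5.2×10⁻¹⁰ vs 6.0×10⁻¹²), a precipitate of Ag₂CO₃ forms.

Yes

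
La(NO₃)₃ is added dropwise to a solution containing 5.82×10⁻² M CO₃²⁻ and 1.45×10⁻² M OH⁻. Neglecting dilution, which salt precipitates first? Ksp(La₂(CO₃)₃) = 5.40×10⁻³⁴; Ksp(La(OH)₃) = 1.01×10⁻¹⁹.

La₂(CO₃)₃

Precipitation of each salt begins when its ion product equals Ksp.
For La₂(CO₃)₃: [La³⁺] = (Ksp/[CO₃²⁻]^3)^(1/2) = 1.66×10⁻¹⁵ M
For La(OH)₃: [La³⁺] = (Ksp/[OH⁻]^3) = 3.31×10⁻¹⁴ M
The smaller threshold [La³⁺] is reached first, so La₂(CO₃)₃ precipitates first.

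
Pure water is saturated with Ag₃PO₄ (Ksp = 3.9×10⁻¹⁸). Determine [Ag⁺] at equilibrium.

5.8×10⁻⁵ M

Ag₃PO₄(s) ⇌ 3 Ag⁺(aq) + PO₄³⁻(aq)
For each mole of Ag₃PO₄ that dissolves per liter, [Ag⁺] = 3s and [PO₄³⁻] = s; let s denote this solubility.
Ksp = [Ag⁺]^3[PO₄³⁻] = (3s)^3 · s = 27s^4 = 3.9×10⁻¹⁸
s = 1.9×10⁻⁵ mol/L
[Ag⁺] = 3s = 5.8×10⁻⁵ mol/L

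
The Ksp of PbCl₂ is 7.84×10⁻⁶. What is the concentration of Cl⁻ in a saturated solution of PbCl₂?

2.50×10⁻² M

PbCl₂(s) ⇌ Pb²⁺(aq) + 2 Cl⁻(aq)
Let s be the molar solubility. Then [Pb²⁺] = s and [Cl⁻] = 2s.
Ksp = [Pb²⁺][Cl⁻]^2 = s · (2s)^2 = 4s^3 = 7.84×10⁻⁶
s = 1.25×10⁻² mol L⁻¹
[Cl⁻] = 2s = 2.50×10⁻² mol L⁻¹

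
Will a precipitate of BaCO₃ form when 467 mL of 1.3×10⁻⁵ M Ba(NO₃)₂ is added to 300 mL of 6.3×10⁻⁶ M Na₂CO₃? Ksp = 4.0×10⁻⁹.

The combined volume is 767 mL.
[Ba²⁺] = (1.3×10⁻⁵)(467)/767 = 7.9×10⁻⁶ M
[CO₃²⁻] = (6.3×10⁻⁶)(300)/767 = 2.5×10⁻⁶ M
Q = [Ba²⁺][CO₃²⁻] = 2.0×10⁻¹¹
Q = 2.0×10⁻¹¹ < Ksp = 4.0×10⁻⁹, so the solution is unsaturated and no precipitate forms.

No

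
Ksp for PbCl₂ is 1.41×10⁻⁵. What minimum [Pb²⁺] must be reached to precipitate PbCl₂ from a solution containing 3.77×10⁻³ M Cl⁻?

The threshold for precipitation is Q = Ksp.
PbCl₂(s) ⇌ Pb²⁺(aq) + 2 Cl⁻(aq)
Ksp = [Pb²⁺][Cl⁻]^2 = [Pb²⁺](3.77×10⁻³)^2
[Pb²⁺] = 1.41×10⁻⁵ / (3.77×10⁻³)^2 = 0.992
[Pb²⁺] = 0.992 M

0.992 M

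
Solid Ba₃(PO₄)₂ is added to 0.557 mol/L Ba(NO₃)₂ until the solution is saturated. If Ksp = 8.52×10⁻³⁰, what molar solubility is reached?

Ba₃(PO₄)₂(s) ⇌ 3 Ba²⁺(aq) + 2 PO₄³⁻(aq)
Let s be the solubility of Ba₃(PO₄)₂ here. The common ion gives [Ba²⁺] ≈ 0.557 mol/L, and [PO₄³⁻] = 2s.
Ksp = [Ba²⁺]^3[PO₄³⁻]^2 = (0.557)^3(2s)^2
(2s)^2 = 8.52×10⁻³⁰ / (0.557)^3 = 4.93×10⁻²⁹
s = 3.51×10⁻¹⁵ mol/L

3.51×10⁻¹⁵ M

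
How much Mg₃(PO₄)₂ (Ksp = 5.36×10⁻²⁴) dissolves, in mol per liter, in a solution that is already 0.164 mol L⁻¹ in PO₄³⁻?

1.95×10⁻⁸ M

Mg₃(PO₄)₂(s) ⇌ 3 Mg²⁺(aq) + 2 PO₄³⁻(aq)
Let s be the solubility of Mg₃(PO₄)₂ here. The common ion gives [PO₄³⁻] ≈ 0.164 mol L⁻¹, and [Mg²⁺] = 3s.
Ksp = [Mg²⁺]^3[PO₄³⁻]^2 = (3s)^3(0.164)^2
(3s)^3 = 5.36×10⁻²⁴ / (0.164)^2 = 1.99×10⁻²²
s = 1.95×10⁻⁸ mol L⁻¹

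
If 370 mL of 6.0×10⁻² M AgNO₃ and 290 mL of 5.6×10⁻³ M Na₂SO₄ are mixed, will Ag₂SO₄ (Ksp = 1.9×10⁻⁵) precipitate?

No

The combined volume is 660 mL.
[Ag⁺] = (6.0×10⁻²)(370)/660 = 3.4×10⁻² M
[SO₄²⁻] = (5.6×10⁻³)(290)/660 = 2.5×10⁻³ M
Q = [Ag⁺]^2[SO₄²⁻] = 2.8×10⁻⁶
Q = 2.8×10⁻⁶ < Ksp = 1.9×10⁻⁵, so the solution is unsaturated and no precipitate forms.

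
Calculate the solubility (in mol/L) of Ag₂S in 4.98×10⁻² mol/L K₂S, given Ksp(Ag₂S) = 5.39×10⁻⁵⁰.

5.20×10⁻²⁵ M

Ag₂S(s) ⇌ 2 Ag⁺(aq) + S²⁻(aq)
With S²⁻ already at 4.98×10⁻² mol/L and s small, take [S²⁻] ≈ 4.98×10⁻² mol/L and [Ag⁺] = 2s.
Ksp = [Ag⁺]^2[S²⁻] = (2s)^2(4.98×10⁻²)
(2s)^2 = 5.39×10⁻⁵⁰ / (4.98×10⁻²) = 1.08×10⁻⁴⁸
s = 5.20×10⁻²⁵ mol/L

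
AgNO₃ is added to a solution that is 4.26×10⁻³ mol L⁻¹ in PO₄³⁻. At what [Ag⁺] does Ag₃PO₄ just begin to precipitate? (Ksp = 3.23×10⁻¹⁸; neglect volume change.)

9.12×10⁻⁶ M

Precipitation begins when Q = Ksp.
Ag₃PO₄(s) ⇌ 3 Ag⁺(aq) + PO₄³⁻(aq)
Ksp = [Ag⁺]^3[PO₄³⁻] = [Ag⁺]^3(4.26×10⁻³)
[Ag⁺]^3 = 3.23×10⁻¹⁸ / (4.26×10⁻³) = 7.58×10⁻¹⁶
[Ag⁺] = 9.12×10⁻⁶ mol L⁻¹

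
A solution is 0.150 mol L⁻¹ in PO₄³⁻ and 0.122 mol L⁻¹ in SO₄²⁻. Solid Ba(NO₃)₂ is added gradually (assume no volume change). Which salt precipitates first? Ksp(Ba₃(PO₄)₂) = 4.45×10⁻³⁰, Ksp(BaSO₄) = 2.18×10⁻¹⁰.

Ba₃(PO₄)₂

The threshold for precipitation is Q = Ksp.
For Ba₃(PO₄)₂: [Ba²⁺] = (Ksp/[PO₄³⁻]^2)^(1/3) = 5.83×10⁻¹⁰ mol L⁻¹
For BaSO₄: [Ba²⁺] = (Ksp/[SO₄²⁻]) = 1.79×10⁻⁹ mol L⁻¹
Since Ba₃(PO₄)₂ needs less Ba²⁺ to reach saturation, it precipitates first.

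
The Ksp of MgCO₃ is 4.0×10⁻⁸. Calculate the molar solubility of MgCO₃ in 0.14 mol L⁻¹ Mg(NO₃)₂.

2.9×10⁻⁷ M

MgCO₃(s) ⇌ Mg²⁺(aq) + CO₃²⁻(aq)
The solution already contains Mg²⁺ at 0.14 mol L⁻¹. Let s be the molar solubility of MgCO₃.
[Mg²⁺] ≈ 0.14 mol L⁻¹ (common ion dominates); [CO₃²⁻] = s.
Ksp = [Mg²⁺][CO₃²⁻] = (0.14)s
s = 4.0×10⁻⁸ / (0.14) = 2.9×10⁻⁷
s = 2.9×10⁻⁷ mol L⁻¹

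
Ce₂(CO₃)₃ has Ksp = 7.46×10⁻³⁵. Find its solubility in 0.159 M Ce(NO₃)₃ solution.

Ce₂(CO₃)₃(s) ⇌ 2 Ce³⁺(aq) + 3 CO₃²⁻(aq)
With Ce³⁺ already at 0.159 M and s small, take [Ce³⁺] ≈ 0.159 M and [CO₃²⁻] = 3s.
Ksp = [Ce³⁺]^2[CO₃²⁻]^3 = (0.159)^2(3s)^3
(3s)^3 = 7.46×10⁻³⁵ / (0.159)^2 = 2.95×10⁻³³
s = 4.78×10⁻¹² M

4.78×10⁻¹² M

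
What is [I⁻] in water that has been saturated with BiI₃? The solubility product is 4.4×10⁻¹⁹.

3.4×10⁻⁵ M

BiI₃(s) ⇌ Bi³⁺(aq) + 3 I⁻(aq)
Let s be the molar solubility. Then [Bi³⁺] = s and [I⁻] = 3s.
Ksp = [Bi³⁺][I⁻]^3 = s · (3s)^3 = 27s^4 = 4.4×10⁻¹⁹
s = 1.1×10⁻⁵ mol/L
[I⁻] = 3s = 3.4×10⁻⁵ mol/L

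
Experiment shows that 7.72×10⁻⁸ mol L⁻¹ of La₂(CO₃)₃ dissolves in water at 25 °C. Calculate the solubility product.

Ksp = 2.96×10⁻³⁴

La₂(CO₃)₃(s) ⇌ 2 La³⁺(aq) + 3 CO₃²⁻(aq)
Call the molar solubility s, so that [La³⁺] = 2s and [CO₃²⁻] = 3s.
Ksp = [La³⁺]^2[CO₃²⁻]^3 = (2s)^2 · (3s)^3 = 108s^5
Ksp = 108 × (7.72×10⁻⁸)^5 = 2.96×10⁻³⁴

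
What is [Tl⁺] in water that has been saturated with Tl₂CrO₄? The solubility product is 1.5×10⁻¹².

Tl₂CrO₄(s) ⇌ 2 Tl⁺(aq) + CrO₄²⁻(aq)
If s mol/L of Tl₂CrO₄ dissolves, [Tl⁺] = 2s and [CrO₄²⁻] = s.
Ksp = [Tl⁺]^2[CrO₄²⁻] = (2s)^2 · s = 4s^3 = 1.5×10⁻¹²
s = 7.2×10⁻⁵ M
[Tl⁺] = 2s = 1.4×10⁻⁴ M

1.4×10⁻⁴ M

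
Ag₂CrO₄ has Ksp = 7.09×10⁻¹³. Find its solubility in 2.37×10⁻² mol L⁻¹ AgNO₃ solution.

Ag₂CrO₄(s) ⇌ 2 Ag⁺(aq) + CrO₄²⁻(aq)
Let s be the solubility of Ag₂CrO₄ here. The common ion gives [Ag⁺] ≈ 2.37×10⁻² mol L⁻¹, and [CrO₄²⁻] = s.
Ksp = [Ag⁺]^2[CrO₄²⁻] = (2.37×10⁻²)^2s
s = 7.09×10⁻¹³ / (2.37×10⁻²)^2 = 1.26×10⁻⁹
s = 1.26×10⁻⁹ mol L⁻¹

1.26×10⁻⁹ M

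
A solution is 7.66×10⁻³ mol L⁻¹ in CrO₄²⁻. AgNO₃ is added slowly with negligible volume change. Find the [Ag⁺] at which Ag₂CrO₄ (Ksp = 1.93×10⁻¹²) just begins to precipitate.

A salt starts to precipitate once the ion product Q reaches its Ksp.
Ag₂CrO₄(s) ⇌ 2 Ag⁺(aq) + CrO₄²⁻(aq)
Ksp = [Ag⁺]^2[CrO₄²⁻] = [Ag⁺]^2(7.66×10⁻³)
[Ag⁺]^2 = 1.93×10⁻¹² / (7.66×10⁻³) = 2.52×10⁻¹⁰
[Ag⁺] = 1.59×10⁻⁵ mol L⁻¹

1.59×10⁻⁵ M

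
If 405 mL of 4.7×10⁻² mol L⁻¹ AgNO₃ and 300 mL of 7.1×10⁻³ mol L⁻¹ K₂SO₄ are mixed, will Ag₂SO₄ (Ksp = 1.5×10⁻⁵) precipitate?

No

Total volume after mixing = 405 + 300 = 705 mL.
[Ag⁺] = (4.7×10⁻²)(405)/705 = 2.7×10⁻² mol L⁻¹
[SO₄²⁻] = (7.1×10⁻³)(300)/705 = 3.0×10⁻³ mol L⁻¹
Q = [Ag⁺]^2[SO₄²⁻] = 2.2×10⁻⁶
Q < Ksp (2.2×10⁻⁶ vs 1.5×10⁻⁵); the solution remains unsaturated and no precipitate forms.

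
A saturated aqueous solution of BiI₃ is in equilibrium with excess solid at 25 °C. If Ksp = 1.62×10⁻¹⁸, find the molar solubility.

1.57×10⁻⁵ M

BiI₃(s) ⇌ Bi³⁺(aq) + 3 I⁻(aq)
With molar solubility s: [Bi³⁺] = s, [I⁻] = 3s.
Ksp = [Bi³⁺][I⁻]^3 = s · (3s)^3 = 27s^4
27s^4 = 1.62×10⁻¹⁸  ⇒  s^4 = 6.00×10⁻²⁰
s = 1.57×10⁻⁵ M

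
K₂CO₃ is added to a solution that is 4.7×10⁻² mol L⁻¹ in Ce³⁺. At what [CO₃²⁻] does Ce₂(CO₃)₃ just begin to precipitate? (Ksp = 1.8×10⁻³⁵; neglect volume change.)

The threshold for precipitation is Q = Ksp.
Ce₂(CO₃)₃(s) ⇌ 2 Ce³⁺(aq) + 3 CO₃²⁻(aq)
Ksp = [Ce³⁺]^2[CO₃²⁻]^3 = [CO₃²⁻]^3(4.7×10⁻²)^2
[CO₃²⁻]^3 = 1.8×10⁻³⁵ / (4.7×10⁻²)^2 = 8.1×10⁻³³
[CO₃²⁻] = 2.0×10⁻¹¹ mol L⁻¹

2.0×10⁻¹¹ M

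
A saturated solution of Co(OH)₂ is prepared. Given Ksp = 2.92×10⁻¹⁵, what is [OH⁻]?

1.80×10⁻⁵ M

Co(OH)₂(s) ⇌ Co²⁺(aq) + 2 OH⁻(aq)
For each mole of Co(OH)₂ that dissolves per liter, [Co²⁺] = s and [OH⁻] = 2s; let s denote this solubility.
Ksp = [Co²⁺][OH⁻]^2 = s · (2s)^2 = 4s^3 = 2.92×10⁻¹⁵
s = 9.00×10⁻⁶ mol/L
[OH⁻] = 2s = 1.80×10⁻⁵ mol/L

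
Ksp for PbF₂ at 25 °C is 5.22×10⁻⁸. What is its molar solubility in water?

2.35×10⁻³ M

PbF₂(s) ⇌ Pb²⁺(aq) + 2 F⁻(aq)
Let s be the molar solubility. Then [Pb²⁺] = s and [F⁻] = 2s.
Ksp = [Pb²⁺][F⁻]^2 = s · (2s)^2 = 4s^3
4s^3 = 5.22×10⁻⁸  ⇒  s^3 = 1.31×10⁻⁸
s = 2.35×10⁻³ mol/L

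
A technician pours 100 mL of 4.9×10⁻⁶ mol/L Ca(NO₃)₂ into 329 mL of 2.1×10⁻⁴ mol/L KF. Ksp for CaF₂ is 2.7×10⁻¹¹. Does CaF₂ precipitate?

No

The combined volume is 429 mL.
[Ca²⁺] = (4.9×10⁻⁶)(100)/429 = 1.1×10⁻⁶ mol/L
[F⁻] = (2.1×10⁻⁴)(329)/429 = 1.6×10⁻⁴ mol/L
Q = [Ca²⁺][F⁻]^2 = 3.0×10⁻¹⁴
Q < Ksp (3.0×10⁻¹⁴ vs 2.7×10⁻¹¹); the solution remains unsaturated and no precipitate forms.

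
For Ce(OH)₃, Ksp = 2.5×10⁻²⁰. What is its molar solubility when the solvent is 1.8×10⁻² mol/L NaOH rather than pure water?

Ce(OH)₃(s) ⇌ Ce³⁺(aq) + 3 OH⁻(aq)
OH⁻ is already present at 1.8×10⁻² mol/L. If s mol/L of Ce(OH)₃ dissolves, [Ce³⁺] = s while [OH⁻] ≈ 1.8×10⁻² mol/L.
Ksp = [Ce³⁺][OH⁻]^3 = s(1.8×10⁻²)^3
s = 2.5×10⁻²⁰ / (1.8×10⁻²)^3 = 4.3×10⁻¹⁵
s = 4.3×10⁻¹⁵ mol/L

4.3×10⁻¹⁵ M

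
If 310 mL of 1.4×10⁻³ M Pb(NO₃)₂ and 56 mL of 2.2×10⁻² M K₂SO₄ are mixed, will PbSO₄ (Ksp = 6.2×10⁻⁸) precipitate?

Total volume after mixing = 310 + 56 = 366 mL.
[Pb²⁺] = (1.4×10⁻³)(310)/366 = 1.2×10⁻³ M
[SO₄²⁻] = (2.2×10⁻²)(56)/366 = 3.4×10⁻³ M
Q = [Pb²⁺][SO₄²⁻] = 4.0×10⁻⁶
Q = 4.0×10⁻⁶ > Ksp = 6.2×10⁻⁸, so the solution is supersaturated and PbSO₄ precipitates.

Yes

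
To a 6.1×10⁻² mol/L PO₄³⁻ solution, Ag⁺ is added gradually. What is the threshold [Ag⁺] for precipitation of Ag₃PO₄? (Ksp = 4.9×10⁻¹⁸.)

4.3×10⁻⁶ M

Precipitation begins when Q = Ksp.
Ag₃PO₄(s) ⇌ 3 Ag⁺(aq) + PO₄³⁻(aq)
Ksp = [Ag⁺]^3[PO₄³⁻] = [Ag⁺]^3(6.1×10⁻²)
[Ag⁺]^3 = 4.9×10⁻¹⁸ / (6.1×10⁻²) = 8.0×10⁻¹⁷
[Ag⁺] = 4.3×10⁻⁶ mol/L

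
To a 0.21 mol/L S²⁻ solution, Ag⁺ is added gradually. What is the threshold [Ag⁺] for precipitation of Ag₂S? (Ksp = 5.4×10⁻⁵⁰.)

Each salt precipitates once Q = Ksp for that salt.
Ag₂S(s) ⇌ 2 Ag⁺(aq) + S²⁻(aq)
Ksp = [Ag⁺]^2[S²⁻] = [Ag⁺]^2(0.21)
[Ag⁺]^2 = 5.4×10⁻⁵⁰ / (0.21) = 2.6×10⁻⁴⁹
[Ag⁺] = 5.1×10⁻²⁵ mol/L

5.1×10⁻²⁵ M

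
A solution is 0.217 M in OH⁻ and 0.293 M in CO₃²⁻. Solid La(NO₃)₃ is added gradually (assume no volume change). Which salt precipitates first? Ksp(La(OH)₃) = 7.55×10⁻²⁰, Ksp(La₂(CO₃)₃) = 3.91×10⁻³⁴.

Precipitation begins when Q = Ksp.
For La(OH)₃: [La³⁺] = (Ksp/[OH⁻]^3) = 7.39×10⁻¹⁸ M
For La₂(CO₃)₃: [La³⁺] = (Ksp/[CO₃²⁻]^3)^(1/2) = 1.25×10⁻¹⁶ M
The smaller threshold [La³⁺] is reached first, so La(OH)₃ precipitates first.

La(OH)₃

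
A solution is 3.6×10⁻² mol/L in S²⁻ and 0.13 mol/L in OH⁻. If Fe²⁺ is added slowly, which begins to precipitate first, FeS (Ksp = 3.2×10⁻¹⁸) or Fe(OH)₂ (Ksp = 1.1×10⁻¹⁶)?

FeS

The threshold for precipitation is Q = Ksp.
For FeS: [Fe²⁺] = (Ksp/[S²⁻]) = 8.9×10⁻¹⁷ mol/L
For Fe(OH)₂: [Fe²⁺] = (Ksp/[OH⁻]^2) = 6.5×10⁻¹⁵ mol/L
Since FeS needs less Fe²⁺ to reach saturation, it precipitates first.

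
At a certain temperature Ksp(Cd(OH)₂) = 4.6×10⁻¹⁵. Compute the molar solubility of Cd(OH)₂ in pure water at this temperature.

Cd(OH)₂(s) ⇌ Cd²⁺(aq) + 2 OH⁻(aq)
With molar solubility s: [Cd²⁺] = s, [OH⁻] = 2s.
Ksp = [Cd²⁺][OH⁻]^2 = s · (2s)^2 = 4s^3
4s^3 = 4.6×10⁻¹⁵  ⇒  s^3 = 1.2×10⁻¹⁵
s = (1.2×10⁻¹⁵)^(1/3) = 1.0×10⁻⁵ mol L⁻¹

1.0×10⁻⁵ M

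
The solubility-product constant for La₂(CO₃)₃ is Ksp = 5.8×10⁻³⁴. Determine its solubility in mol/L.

8.8×10⁻⁸ M

La₂(CO₃)₃(s) ⇌ 2 La³⁺(aq) + 3 CO₃²⁻(aq)
For each mole of La₂(CO₃)₃ that dissolves per liter, [La³⁺] = 2s and [CO₃²⁻] = 3s; let s denote this solubility.
Ksp = [La³⁺]^2[CO₃²⁻]^3 = (2s)^2 · (3s)^3 = 108s^5
108s^5 = 5.8×10⁻³⁴  ⇒  s^5 = 5.4×10⁻³⁶
Taking the 5th root, s = 8.8×10⁻⁸ mol/L.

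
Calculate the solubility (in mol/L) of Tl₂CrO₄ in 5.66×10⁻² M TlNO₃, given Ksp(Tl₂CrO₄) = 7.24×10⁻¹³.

2.26×10⁻¹⁰ M

Tl₂CrO₄(s) ⇌ 2 Tl⁺(aq) + CrO₄²⁻(aq)
With Tl⁺ already at 5.66×10⁻² M and s small, take [Tl⁺] ≈ 5.66×10⁻² M and [CrO₄²⁻] = s.
Ksp = [Tl⁺]^2[CrO₄²⁻] = (5.66×10⁻²)^2s
s = 7.24×10⁻¹³ / (5.66×10⁻²)^2 = 2.26×10⁻¹⁰
s = 2.26×10⁻¹⁰ M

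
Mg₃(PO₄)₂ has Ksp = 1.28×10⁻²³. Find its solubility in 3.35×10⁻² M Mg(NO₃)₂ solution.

Mg₃(PO₄)₂(s) ⇌ 3 Mg²⁺(aq) + 2 PO₄³⁻(aq)
The solution already contains Mg²⁺ at 3.35×10⁻² M. Let s be the molar solubility of Mg₃(PO₄)₂.
[Mg²⁺] ≈ 3.35×10⁻² M (common ion dominates); [PO₄³⁻] = 2s.
Ksp = [Mg²⁺]^3[PO₄³⁻]^2 = (3.35×10⁻²)^3(2s)^2
(2s)^2 = 1.28×10⁻²³ / (3.35×10⁻²)^3 = 3.40×10⁻¹⁹
s = 2.92×10⁻¹⁰ M

2.92×10⁻¹⁰ M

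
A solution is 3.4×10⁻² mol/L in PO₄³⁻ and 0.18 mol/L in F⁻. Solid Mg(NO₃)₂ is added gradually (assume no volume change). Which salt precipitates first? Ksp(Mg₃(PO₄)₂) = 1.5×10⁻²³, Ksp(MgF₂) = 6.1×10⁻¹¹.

The threshold for precipitation is Q = Ksp.
For Mg₃(PO₄)₂: [Mg²⁺] = (Ksp/[PO₄³⁻]^2)^(1/3) = 2.3×10⁻⁷ mol/L
For MgF₂: [Mg²⁺] = (Ksp/[F⁻]^2) = 1.9×10⁻⁹ mol/L
MgF₂ requires the lower [Mg²⁺], so it precipitates first.

MgF₂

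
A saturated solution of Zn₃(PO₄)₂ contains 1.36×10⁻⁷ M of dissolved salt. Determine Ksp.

Zn₃(PO₄)₂(s) ⇌ 3 Zn²⁺(aq) + 2 PO₄³⁻(aq)
If s mol/L of Zn₃(PO₄)₂ dissolves, [Zn²⁺] = 3s and [PO₄³⁻] = 2s.
Ksp = [Zn²⁺]^3[PO₄³⁻]^2 = (3s)^3 · (2s)^2 = 108s^5
Ksp = 108 × (1.36×10⁻⁷)^5 = 5.02×10⁻³³

Ksp = 5.02×10⁻³³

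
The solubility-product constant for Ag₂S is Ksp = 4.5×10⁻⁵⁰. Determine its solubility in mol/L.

Ag₂S(s) ⇌ 2 Ag⁺(aq) + S²⁻(aq)
If s mol/L of Ag₂S dissolves, [Ag⁺] = 2s and [S²⁻] = s.
Ksp = [Ag⁺]^2[S²⁻] = (2s)^2 · s = 4s^3
4s^3 = 4.5×10⁻⁵⁰  ⇒  s^3 = 1.1×10⁻⁵⁰
s = (1.1×10⁻⁵⁰)^(1/3) = 2.2×10⁻¹⁷ M

2.2×10⁻¹⁷ M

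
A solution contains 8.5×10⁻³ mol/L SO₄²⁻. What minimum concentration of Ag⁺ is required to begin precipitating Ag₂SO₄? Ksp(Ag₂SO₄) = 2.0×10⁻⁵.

4.9×10⁻² M

Precipitation of each salt begins when its ion product equals Ksp.
Ag₂SO₄(s) ⇌ 2 Ag⁺(aq) + SO₄²⁻(aq)
Ksp = [Ag⁺]^2[SO₄²⁻] = [Ag⁺]^2(8.5×10⁻³)
[Ag⁺]^2 = 2.0×10⁻⁵ / (8.5×10⁻³) = 2.4×10⁻³
[Ag⁺] = 4.9×10⁻² mol/L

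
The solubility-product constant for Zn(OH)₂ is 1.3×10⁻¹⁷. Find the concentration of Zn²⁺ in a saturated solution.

1.5×10⁻⁶ M

Zn(OH)₂(s) ⇌ Zn²⁺(aq) + 2 OH⁻(aq)
With molar solubility s: [Zn²⁺] = s, [OH⁻] = 2s.
Ksp = [Zn²⁺][OH⁻]^2 = s · (2s)^2 = 4s^3 = 1.3×10⁻¹⁷
s = 1.5×10⁻⁶ M
[Zn²⁺] = s = 1.5×10⁻⁶ M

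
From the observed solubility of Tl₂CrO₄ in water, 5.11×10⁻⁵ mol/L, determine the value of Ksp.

Tl₂CrO₄(s) ⇌ 2 Tl⁺(aq) + CrO₄²⁻(aq)
Let s be the molar solubility. Then [Tl⁺] = 2s and [CrO₄²⁻] = s.
Ksp = [Tl⁺]^2[CrO₄²⁻] = (2s)^2 · s = 4s^3
Ksp = 4 × (5.11×10⁻⁵)^3 = 5.34×10⁻¹³

Ksp = 5.34×10⁻¹³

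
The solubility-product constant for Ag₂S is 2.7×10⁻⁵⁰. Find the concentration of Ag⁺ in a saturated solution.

Ag₂S(s) ⇌ 2 Ag⁺(aq) + S²⁻(aq)
If s mol/L of Ag₂S dissolves, [Ag⁺] = 2s and [S²⁻] = s.
Ksp = [Ag⁺]^2[S²⁻] = (2s)^2 · s = 4s^3 = 2.7×10⁻⁵⁰
s = 1.9×10⁻¹⁷ mol L⁻¹
[Ag⁺] = 2s = 3.8×10⁻¹⁷ mol L⁻¹

3.8×10⁻¹⁷ M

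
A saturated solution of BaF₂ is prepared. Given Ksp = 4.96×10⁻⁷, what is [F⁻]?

BaF₂(s) ⇌ Ba²⁺(aq) + 2 F⁻(aq)
Let s be the molar solubility. Then [Ba²⁺] = s and [F⁻] = 2s.
Ksp = [Ba²⁺][F⁻]^2 = s · (2s)^2 = 4s^3 = 4.96×10⁻⁷
s = 4.99×10⁻³ mol/L
[F⁻] = 2s = 9.97×10⁻³ mol/L

9.97×10⁻³ M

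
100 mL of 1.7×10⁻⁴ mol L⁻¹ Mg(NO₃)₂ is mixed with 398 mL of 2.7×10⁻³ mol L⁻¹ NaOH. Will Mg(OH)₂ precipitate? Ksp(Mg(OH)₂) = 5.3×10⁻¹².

Total volume after mixing = 100 + 398 = 498 mL.
[Mg²⁺] = (1.7×10⁻⁴)(100)/498 = 3.4×10⁻⁵ mol L⁻¹
[OH⁻] = (2.7×10⁻³)(398)/498 = 2.2×10⁻³ mol L⁻¹
Q = [Mg²⁺][OH⁻]^2 = 1.6×10⁻¹⁰
Because Q > Ksp (1.6×10⁻¹⁰ vs 5.3×10⁻¹²), a precipitate of Mg(OH)₂ forms.

Yes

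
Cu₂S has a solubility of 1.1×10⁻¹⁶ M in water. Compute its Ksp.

Cu₂S(s) ⇌ 2 Cu⁺(aq) + S²⁻(aq)
Let s be the molar solubility. Then [Cu⁺] = 2s and [S²⁻] = s.
Ksp = [Cu⁺]^2[S²⁻] = (2s)^2 · s = 4s^3
Ksp = 4 × (1.1×10⁻¹⁶)^3 = 5.3×10⁻⁴⁸

Ksp = 5.3×10⁻⁴⁸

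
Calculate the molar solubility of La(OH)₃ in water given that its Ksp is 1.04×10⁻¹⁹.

7.88×10⁻⁶ M

La(OH)₃(s) ⇌ La³⁺(aq) + 3 OH⁻(aq)
Call the molar solubility s, so that [La³⁺] = s and [OH⁻] = 3s.
Ksp = [La³⁺][OH⁻]^3 = s · (3s)^3 = 27s^4
27s^4 = 1.04×10⁻¹⁹  ⇒  s^4 = 3.85×10⁻²¹
s = (3.85×10⁻²¹)^(1/4) = 7.88×10⁻⁶ mol L⁻¹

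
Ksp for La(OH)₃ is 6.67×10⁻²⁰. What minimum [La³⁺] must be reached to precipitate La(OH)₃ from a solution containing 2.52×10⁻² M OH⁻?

A salt starts to precipitate once the ion product Q reaches its Ksp.
La(OH)₃(s) ⇌ La³⁺(aq) + 3 OH⁻(aq)
Ksp = [La³⁺][OH⁻]^3 = [La³⁺](2.52×10⁻²)^3
[La³⁺] = 6.67×10⁻²⁰ / (2.52×10⁻²)^3 = 4.17×10⁻¹⁵
[La³⁺] = 4.17×10⁻¹⁵ M

4.17×10⁻¹⁵ M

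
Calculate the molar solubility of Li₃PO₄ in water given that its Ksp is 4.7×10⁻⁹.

3.6×10⁻³ M

Li₃PO₄(s) ⇌ 3 Li⁺(aq) + PO₄³⁻(aq)
If s mol/L of Li₃PO₄ dissolves, [Li⁺] = 3s and [PO₄³⁻] = s.
Ksp = [Li⁺]^3[PO₄³⁻] = (3s)^3 · s = 27s^4
27s^4 = 4.7×10⁻⁹  ⇒  s^4 = 1.7×10⁻¹⁰
s = (1.7×10⁻¹⁰)^(1/4) = 3.6×10⁻³ mol/L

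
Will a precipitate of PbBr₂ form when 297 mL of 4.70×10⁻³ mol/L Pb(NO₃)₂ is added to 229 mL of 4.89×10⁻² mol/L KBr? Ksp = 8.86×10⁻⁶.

After mixing, V = 297 mL + 229 mL = 526 mL.
[Pb²⁺] = (4.70×10⁻³)(297)/526 = 2.65×10⁻³ mol/L
[Br⁻] = (4.89×10⁻²)(229)/526 = 2.13×10⁻² mol/L
Q = [Pb²⁺][Br⁻]^2 = 1.20×10⁻⁶
Since Q (1.20×10⁻⁶) is less than Ksp (8.86×10⁻⁶), no PbBr₂ precipitates.

No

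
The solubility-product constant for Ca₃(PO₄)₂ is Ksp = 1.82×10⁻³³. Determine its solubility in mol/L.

Ca₃(PO₄)₂(s) ⇌ 3 Ca²⁺(aq) + 2 PO₄³⁻(aq)
Let s be the molar solubility. Then [Ca²⁺] = 3s and [PO₄³⁻] = 2s.
Ksp = [Ca²⁺]^3[PO₄³⁻]^2 = (3s)^3 · (2s)^2 = 108s^5
108s^5 = 1.82×10⁻³³  ⇒  s^5 = 1.69×10⁻³⁵
Taking the 5th root, s = 1.11×10⁻⁷ mol L⁻¹.

1.11×10⁻⁷ M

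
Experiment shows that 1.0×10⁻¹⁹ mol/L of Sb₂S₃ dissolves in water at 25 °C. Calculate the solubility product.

Sb₂S₃(s) ⇌ 2 Sb³⁺(aq) + 3 S²⁻(aq)
If s mol/L of Sb₂S₃ dissolves, [Sb³⁺] = 2s and [S²⁻] = 3s.
Ksp = [Sb³⁺]^2[S²⁻]^3 = (2s)^2 · (3s)^3 = 108s^5
Ksp = 108 × (1.0×10⁻¹⁹)^5 = 1.1×10⁻⁹³

Ksp = 1.1×10⁻⁹³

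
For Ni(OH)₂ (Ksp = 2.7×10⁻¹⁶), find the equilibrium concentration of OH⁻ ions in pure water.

8.1×10⁻⁶ M

Ni(OH)₂(s) ⇌ Ni²⁺(aq) + 2 OH⁻(aq)
For each mole of Ni(OH)₂ that dissolves per liter, [Ni²⁺] = s and [OH⁻] = 2s; let s denote this solubility.
Ksp = [Ni²⁺][OH⁻]^2 = s · (2s)^2 = 4s^3 = 2.7×10⁻¹⁶
s = 4.1×10⁻⁶ mol/L
[OH⁻] = 2s = 8.1×10⁻⁶ mol/L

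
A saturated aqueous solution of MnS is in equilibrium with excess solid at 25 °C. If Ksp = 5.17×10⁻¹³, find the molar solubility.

7.19×10⁻⁷ M

MnS(s) ⇌ Mn²⁺(aq) + S²⁻(aq)
For each mole of MnS that dissolves per liter, [Mn²⁺] = s and [S²⁻] = s; let s denote this solubility.
Ksp = [Mn²⁺][S²⁻] = s · s = s^2
s^2 = 5.17×10⁻¹³
s = 7.19×10⁻⁷ mol L⁻¹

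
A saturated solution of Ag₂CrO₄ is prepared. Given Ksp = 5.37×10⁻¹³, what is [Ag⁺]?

1.02×10⁻⁴ M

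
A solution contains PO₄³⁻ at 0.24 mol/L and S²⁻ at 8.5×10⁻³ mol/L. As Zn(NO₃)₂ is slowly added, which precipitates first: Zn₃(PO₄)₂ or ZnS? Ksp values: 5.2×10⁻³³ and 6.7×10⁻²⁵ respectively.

ZnS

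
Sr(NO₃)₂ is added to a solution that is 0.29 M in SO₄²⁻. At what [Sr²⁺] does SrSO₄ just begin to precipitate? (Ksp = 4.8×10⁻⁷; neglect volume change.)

Each salt precipitates once Q = Ksp for that salt.
SrSO₄(s) ⇌ Sr²⁺(aq) + SO₄²⁻(aq)
Ksp = [Sr²⁺][SO₄²⁻] = [Sr²⁺](0.29)
[Sr²⁺] = 4.8×10⁻⁷ / (0.29) = 1.7×10⁻⁶
[Sr²⁺] = 1.7×10⁻⁶ M

1.7×10⁻⁶ M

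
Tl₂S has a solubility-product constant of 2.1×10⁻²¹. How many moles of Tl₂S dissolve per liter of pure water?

8.1×10⁻⁸ M

Tl₂S(s) ⇌ 2 Tl⁺(aq) + S²⁻(aq)
With molar solubility s: [Tl⁺] = 2s, [S²⁻] = s.
Ksp = [Tl⁺]^2[S²⁻] = (2s)^2 · s = 4s^3
4s^3 = 2.1×10⁻²¹  ⇒  s^3 = 5.3×10⁻²²
s = (5.3×10⁻²²)^(1/3) = 8.1×10⁻⁸ M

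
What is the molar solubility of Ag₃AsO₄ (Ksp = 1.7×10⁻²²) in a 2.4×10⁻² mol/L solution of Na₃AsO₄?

6.4×10⁻⁸ M

Ag₃AsO₄(s) ⇌ 3 Ag⁺(aq) + AsO₄³⁻(aq)
AsO₄³⁻ is already present at 2.4×10⁻² mol/L. If s mol/L of Ag₃AsO₄ dissolves, [Ag⁺] = 3s while [AsO₄³⁻] ≈ 2.4×10⁻² mol/L.
Ksp = [Ag⁺]^3[AsO₄³⁻] = (3s)^3(2.4×10⁻²)
(3s)^3 = 1.7×10⁻²² / (2.4×10⁻²) = 7.1×10⁻²¹
s = 6.4×10⁻⁸ mol/L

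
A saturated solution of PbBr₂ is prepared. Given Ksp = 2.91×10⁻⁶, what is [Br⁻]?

PbBr₂(s) ⇌ Pb²⁺(aq) + 2 Br⁻(aq)
Call the molar solubility s, so that [Pb²⁺] = s and [Br⁻] = 2s.
Ksp = [Pb²⁺][Br⁻]^2 = s · (2s)^2 = 4s^3 = 2.91×10⁻⁶
s = 8.99×10⁻³ mol/L
[Br⁻] = 2s = 1.80×10⁻² mol/L

1.80×10⁻² M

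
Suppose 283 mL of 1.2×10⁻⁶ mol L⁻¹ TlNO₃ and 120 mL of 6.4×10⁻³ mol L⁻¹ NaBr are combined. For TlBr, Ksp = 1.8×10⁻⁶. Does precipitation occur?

No

Total volume after mixing = 283 + 120 = 403 mL.
[Tl⁺] = (1.2×10⁻⁶)(283)/403 = 8.4×10⁻⁷ mol L⁻¹
[Br⁻] = (6.4×10⁻³)(120)/403 = 1.9×10⁻³ mol L⁻¹
Q = [Tl⁺][Br⁻] = 1.6×10⁻⁹
Since Q (1.6×10⁻⁹) is less than Ksp (1.8×10⁻⁶), no TlBr precipitates.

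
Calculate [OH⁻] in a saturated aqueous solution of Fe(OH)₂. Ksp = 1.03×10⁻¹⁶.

5.91×10⁻⁶ M

Fe(OH)₂(s) ⇌ Fe²⁺(aq) + 2 OH⁻(aq)
With molar solubility s: [Fe²⁺] = s, [OH⁻] = 2s.
Ksp = [Fe²⁺][OH⁻]^2 = s · (2s)^2 = 4s^3 = 1.03×10⁻¹⁶
s = 2.95×10⁻⁶ mol L⁻¹
[OH⁻] = 2s = 5.91×10⁻⁶ mol L⁻¹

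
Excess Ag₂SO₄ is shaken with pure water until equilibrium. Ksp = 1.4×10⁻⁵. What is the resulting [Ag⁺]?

3.0×10⁻² M

Ag₂SO₄(s) ⇌ 2 Ag⁺(aq) + SO₄²⁻(aq)
For each mole of Ag₂SO₄ that dissolves per liter, [Ag⁺] = 2s and [SO₄²⁻] = s; let s denote this solubility.
Ksp = [Ag⁺]^2[SO₄²⁻] = (2s)^2 · s = 4s^3 = 1.4×10⁻⁵
s = 1.5×10⁻² M
[Ag⁺] = 2s = 3.0×10⁻² M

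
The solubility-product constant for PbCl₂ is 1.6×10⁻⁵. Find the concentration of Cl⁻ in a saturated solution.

PbCl₂(s) ⇌ Pb²⁺(aq) + 2 Cl⁻(aq)
If s mol/L of PbCl₂ dissolves, [Pb²⁺] = s and [Cl⁻] = 2s.
Ksp = [Pb²⁺][Cl⁻]^2 = s · (2s)^2 = 4s^3 = 1.6×10⁻⁵
s = 1.6×10⁻² M
[Cl⁻] = 2s = 3.2×10⁻² M

3.2×10⁻² M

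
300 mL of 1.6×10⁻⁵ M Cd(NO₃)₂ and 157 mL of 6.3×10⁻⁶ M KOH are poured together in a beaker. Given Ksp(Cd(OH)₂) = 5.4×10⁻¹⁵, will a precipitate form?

No

After mixing, V = 300 mL + 157 mL = 457 mL.
[Cd²⁺] = (1.6×10⁻⁵)(300)/457 = 1.1×10⁻⁵ M
[OH⁻] = (6.3×10⁻⁶)(157)/457 = 2.2×10⁻⁶ M
Q = [Cd²⁺][OH⁻]^2 = 4.9×10⁻¹⁷
Q = 4.9×10⁻¹⁷ < Ksp = 5.4×10⁻¹⁵, so the solution is unsaturated and no precipitate forms.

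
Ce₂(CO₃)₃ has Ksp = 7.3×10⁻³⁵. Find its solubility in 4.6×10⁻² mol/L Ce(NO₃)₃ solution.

Ce₂(CO₃)₃(s) ⇌ 2 Ce³⁺(aq) + 3 CO₃²⁻(aq)
The solution already contains Ce³⁺ at 4.6×10⁻² mol/L. Let s be the molar solubility of Ce₂(CO₃)₃.
[Ce³⁺] ≈ 4.6×10⁻² mol/L (common ion dominates); [CO₃²⁻] = 3s.
Ksp = [Ce³⁺]^2[CO₃²⁻]^3 = (4.6×10⁻²)^2(3s)^3
(3s)^3 = 7.3×10⁻³⁵ / (4.6×10⁻²)^2 = 3.4×10⁻³²
s = 1.1×10⁻¹¹ mol/L

1.1×10⁻¹¹ M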